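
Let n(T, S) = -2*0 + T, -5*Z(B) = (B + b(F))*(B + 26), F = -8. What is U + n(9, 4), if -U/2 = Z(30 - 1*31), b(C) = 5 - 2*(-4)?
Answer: 129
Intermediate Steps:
b(C) = 13 (b(C) = 5 + 8 = 13)
Z(B) = -(13 + B)*(26 + B)/5 (Z(B) = -(B + 13)*(B + 26)/5 = -(13 + B)*(26 + B)/5)
n(T, S) = T (n(T, S) = 0 + T = T)
U = 120 (U = -2*(-338/5 - 39*(30 - 1*31)/5 - (30 - 1*31)²/5) = -2*(-338/5 - 39*(30 - 31)/5 - (30 - 31)²/5) = -2*(-338/5 - 39/5*(-1) - ⅕*(-1)²) = -2*(-338/5 + 39/5 - ⅕*1) = -2*(-338/5 + 39/5 - ⅕) = -2*(-60) = 120)
U + n(9, 4) = 120 + 9 = 129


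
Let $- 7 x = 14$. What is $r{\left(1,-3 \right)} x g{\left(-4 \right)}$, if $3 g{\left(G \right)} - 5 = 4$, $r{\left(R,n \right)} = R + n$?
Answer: $12$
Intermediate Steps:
$x = -2$ ($x = \left(- \frac{1}{7}\right) 14 = -2$)
$g{\left(G \right)} = 3$ ($g{\left(G \right)} = \frac{5}{3} + \frac{1}{3} \cdot 4 = \frac{5}{3} + \frac{4}{3} = 3$)
$r{\left(1,-3 \right)} x g{\left(-4 \right)} = \left(1 - 3\right) \left(-2\right) 3 = \left(-2\right) \left(-2\right) 3 = 4 \cdot 3 = 12$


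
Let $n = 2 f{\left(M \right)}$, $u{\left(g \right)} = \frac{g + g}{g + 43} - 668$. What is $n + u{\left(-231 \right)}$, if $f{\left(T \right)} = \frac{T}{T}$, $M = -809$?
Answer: $- \frac{62373}{94} \approx -663.54$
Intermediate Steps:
$u{\left(g \right)} = -668 + \frac{2 g}{43 + g}$ ($u{\left(g \right)} = \frac{2 g}{43 + g} - 668 = -668 + \frac{2 g}{43 + g}$)
$f{\left(T \right)} = 1$
$n = 2$ ($n = 2 \cdot 1 = 2$)
$n + u{\left(-231 \right)} = 2 + \frac{2 \left(-14362 - -76923\right)}{43 - 231} = 2 + \frac{2 \left(-14362 + 76923\right)}{-188} = 2 + 2 \left(- \frac{1}{188}\right) 62561 = 2 - \frac{62561}{94} = - \frac{62373}{94}$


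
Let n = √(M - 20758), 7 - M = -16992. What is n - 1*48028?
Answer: -48028 + I*√3759 ≈ -48028.0 + 61.311*I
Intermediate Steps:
M = 16999 (M = 7 - 1*(-16992) = 7 + 16992 = 16999)
n = I*√3759 (n = √(16999 - 20758) = √(-3759) = I*√3759 ≈ 61.311*I)
n - 1*48028 = I*√3759 - 1*48028 = I*√3759 - 48028 = -48028 + I*√3759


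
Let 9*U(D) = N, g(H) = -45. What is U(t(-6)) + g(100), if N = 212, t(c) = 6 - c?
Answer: -193/9 ≈ -21.444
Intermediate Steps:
U(D) = 212/9 (U(D) = (⅑)*212 = 212/9)
U(t(-6)) + g(100) = 212/9 - 45 = -193/9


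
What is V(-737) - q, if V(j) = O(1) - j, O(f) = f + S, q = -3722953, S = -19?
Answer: 3723672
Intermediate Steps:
O(f) = -19 + f (O(f) = f - 19 = -19 + f)
V(j) = -18 - j (V(j) = (-19 + 1) - j = -18 - j)
V(-737) - q = (-18 - 1*(-737)) - 1*(-3722953) = (-18 + 737) + 3722953 = 719 + 3722953 = 3723672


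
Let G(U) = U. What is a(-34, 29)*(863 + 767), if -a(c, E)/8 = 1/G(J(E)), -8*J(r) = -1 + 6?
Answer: 20864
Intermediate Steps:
J(r) = -5/8 (J(r) = -(-1 + 6)/8 = -⅛*5 = -5/8)
a(c, E) = 64/5 (a(c, E) = -8/(-5/8) = -8*(-8/5) = 64/5)
a(-34, 29)*(863 + 767) = 64*(863 + 767)/5 = (64/5)*1630 = 20864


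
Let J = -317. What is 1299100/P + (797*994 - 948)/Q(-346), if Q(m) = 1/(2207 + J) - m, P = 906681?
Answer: 1356791242257400/592915879821 ≈ 2288.3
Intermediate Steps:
Q(m) = 1/1890 - m (Q(m) = 1/(2207 - 317) - m = 1/1890 - m)
1299100/P + (797*994 - 948)/Q(-346) = 1299100/906681 + (797*994 - 948)/(1/1890 - 1*(-346)) = 1299100*(1/906681) + (792218 - 948)/(1/1890 + 346) = 1299100/906681 + 791270/(653941/1890) = 1299100/906681 + 791270*(1890/653941) = 1299100/906681 + 1495500300/653941 = 1356791242257400/592915879821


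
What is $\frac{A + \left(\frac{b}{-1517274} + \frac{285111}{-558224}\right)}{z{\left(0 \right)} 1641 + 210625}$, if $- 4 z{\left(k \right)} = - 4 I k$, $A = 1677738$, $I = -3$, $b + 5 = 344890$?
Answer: $\frac{710503914019427917}{89197450807410000} \approx 7.9655$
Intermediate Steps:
$b = 344885$ ($b = -5 + 344890 = 344885$)
$z{\left(k \right)} = - 3 k$ ($z{\left(k \right)} = - \frac{\left(-4\right) \left(-3\right) k}{4} = - \frac{12 k}{4} = - 3 k$)
$\frac{A + \left(\frac{b}{-1517274} + \frac{285111}{-558224}\right)}{z{\left(0 \right)} 1641 + 210625} = \frac{1677738 + \left(\frac{344885}{-1517274} + \frac{285111}{-558224}\right)}{\left(-3\right) 0 \cdot 1641 + 210625} = \frac{1677738 + \left(344885 \left(- \frac{1}{1517274}\right) + 285111 \left(- \frac{1}{558224}\right)\right)}{0 \cdot 1641 + 210625} = \frac{1677738 - \frac{312557295827}{423489380688}}{0 + 210625} = \frac{1677738 - \frac{312557295827}{423489380688}}{210625} = \frac{710503914019427917}{423489380688} \cdot \frac{1}{210625} = \frac{710503914019427917}{89197450807410000}$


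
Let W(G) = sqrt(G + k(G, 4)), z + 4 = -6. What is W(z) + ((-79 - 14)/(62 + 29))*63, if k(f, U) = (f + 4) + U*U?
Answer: -837/13 ≈ -64.385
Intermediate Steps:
z = -10 (z = -4 - 6 = -10)
k(f, U) = 4 + f + U**2 (k(f, U) = (4 + f) + U**2 = 4 + f + U**2)
W(G) = sqrt(20 + 2*G) (W(G) = sqrt(G + (4 + G + 4**2)) = sqrt(G + (4 + G + 16)) = sqrt(G + (20 + G)) = sqrt(20 + 2*G))
W(z) + ((-79 - 14)/(62 + 29))*63 = sqrt(20 + 2*(-10)) + ((-79 - 14)/(62 + 29))*63 = sqrt(20 - 20) - 93/91*63 = sqrt(0) - 93*1/91*63 = 0 - 93/91*63 = 0 - 837/13 = -837/13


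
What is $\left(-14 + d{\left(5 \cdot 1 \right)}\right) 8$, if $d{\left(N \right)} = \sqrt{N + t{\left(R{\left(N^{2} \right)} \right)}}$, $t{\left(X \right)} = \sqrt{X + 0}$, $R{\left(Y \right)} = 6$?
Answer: $-112 + 8 \sqrt{5 + \sqrt{6}} \approx -90.165$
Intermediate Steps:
$t{\left(X \right)} = \sqrt{X}$
$d{\left(N \right)} = \sqrt{N + \sqrt{6}}$
$\left(-14 + d{\left(5 \cdot 1 \right)}\right) 8 = \left(-14 + \sqrt{5 \cdot 1 + \sqrt{6}}\right) 8 = \left(-14 + \sqrt{5 + \sqrt{6}}\right) 8 = -112 + 8 \sqrt{5 + \sqrt{6}}$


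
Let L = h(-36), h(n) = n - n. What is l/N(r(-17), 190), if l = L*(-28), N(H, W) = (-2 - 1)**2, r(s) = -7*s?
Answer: 0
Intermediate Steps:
N(H, W) = 9 (N(H, W) = (-3)**2 = 9)
h(n) = 0
L = 0
l = 0 (l = 0*(-28) = 0)
l/N(r(-17), 190) = 0/9 = 0*(1/9) = 0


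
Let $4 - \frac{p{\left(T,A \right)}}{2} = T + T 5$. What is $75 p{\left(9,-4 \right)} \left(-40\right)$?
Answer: $300000$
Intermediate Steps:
$p{\left(T,A \right)} = 8 - 12 T$ ($p{\left(T,A \right)} = 8 - 2 \left(T + T 5\right) = 8 - 2 \left(T + 5 T\right) = 8 - 2 \cdot 6 T = 8 - 12 T$)
$75 p{\left(9,-4 \right)} \left(-40\right) = 75 \left(8 - 108\right) \left(-40\right) = 75 \left(-100\right) \left(-40\right) = \left(-7500\right) \left(-40\right) = 300000$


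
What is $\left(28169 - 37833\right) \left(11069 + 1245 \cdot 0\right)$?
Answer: $-106970816$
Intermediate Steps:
$\left(28169 - 37833\right) \left(11069 + 1245 \cdot 0\right) = - 9664 \left(11069 + 0\right) = \left(-9664\right) 11069 = -106970816$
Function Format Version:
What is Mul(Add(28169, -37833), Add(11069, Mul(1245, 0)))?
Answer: -106970816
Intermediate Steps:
Mul(Add(28169, -37833), Add(11069, Mul(1245, 0))) = Mul(-9664, Add(11069, 0)) = Mul(-9664, 11069) = -106970816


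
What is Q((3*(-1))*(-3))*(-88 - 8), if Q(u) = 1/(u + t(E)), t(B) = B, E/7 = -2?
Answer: 96/5 ≈ 19.200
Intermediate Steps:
E = -14 (E = 7*(-2) = -14)
Q(u) = 1/(-14 + u) (Q(u) = 1/(u - 14) = 1/(-14 + u))
Q((3*(-1))*(-3))*(-88 - 8) = (-88 - 8)/(-14 + (3*(-1))*(-3)) = -96/(-14 - 3*(-3)) = -96/(-14 + 9) = -96/(-5) = -1/5*(-96) = 96/5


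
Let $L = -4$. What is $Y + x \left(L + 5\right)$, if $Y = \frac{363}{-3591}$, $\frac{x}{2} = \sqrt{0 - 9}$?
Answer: $- \frac{121}{1197} + 6 i \approx -0.10109 + 6.0 i$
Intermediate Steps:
$x = 6 i$ ($x = 2 \sqrt{0 - 9} = 2 \sqrt{-9} = 2 \cdot 3 i = 6 i \approx 6.0 i$)
$Y = - \frac{121}{1197}$ ($Y = 363 \left(- \frac{1}{3591}\right) = - \frac{121}{1197} \approx -0.10109$)
$Y + x \left(L + 5\right) = - \frac{121}{1197} + 6 i \left(-4 + 5\right) = - \frac{121}{1197} + 6 i 1 = - \frac{121}{1197} + 6 i$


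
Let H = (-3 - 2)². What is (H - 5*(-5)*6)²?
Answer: 30625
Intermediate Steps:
H = 25 (H = (-5)² = 25)
(H - 5*(-5)*6)² = (25 - 5*(-5)*6)² = (25 + 25*6)² = (25 + 150)² = 175² = 30625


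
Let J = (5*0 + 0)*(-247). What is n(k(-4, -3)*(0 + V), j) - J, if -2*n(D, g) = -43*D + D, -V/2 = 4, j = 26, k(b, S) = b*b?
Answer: -2688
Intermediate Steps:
k(b, S) = b²
V = -8 (V = -2*4 = -8)
J = 0 (J = (0 + 0)*(-247) = 0*(-247) = 0)
n(D, g) = 21*D (n(D, g) = -(-43*D + D)/2 = -(-21)*D = 21*D)
n(k(-4, -3)*(0 + V), j) - J = 21*((-4)²*(0 - 8)) - 1*0 = 21*(16*(-8)) + 0 = 21*(-128) + 0 = -2688 + 0 = -2688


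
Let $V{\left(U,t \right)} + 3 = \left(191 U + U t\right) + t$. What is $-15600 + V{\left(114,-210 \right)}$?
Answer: $-17979$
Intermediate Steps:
$V{\left(U,t \right)} = -3 + t + 191 U + U t$ ($V{\left(U,t \right)} = -3 + \left(\left(191 U + U t\right) + t\right) = -3 + \left(t + 191 U + U t\right) = -3 + t + 191 U + U t$)
$-15600 + V{\left(114,-210 \right)} = -15600 + \left(-3 - 210 + 191 \cdot 114 + 114 \left(-210\right)\right) = -15600 - 2379 = -17979$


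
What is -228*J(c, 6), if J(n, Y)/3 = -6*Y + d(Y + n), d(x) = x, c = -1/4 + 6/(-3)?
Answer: 22059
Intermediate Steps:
c = -9/4 (c = -1*1/4 + 6*(-1/3) = -1/4 - 2 = -9/4 ≈ -2.2500)
J(n, Y) = -15*Y + 3*n (J(n, Y) = 3*(-6*Y + (Y + n)) = 3*(n - 5*Y) = -15*Y + 3*n)
-228*J(c, 6) = -228*(-15*6 + 3*(-9/4)) = -228*(-90 - 27/4) = -228*(-387/4) = 22059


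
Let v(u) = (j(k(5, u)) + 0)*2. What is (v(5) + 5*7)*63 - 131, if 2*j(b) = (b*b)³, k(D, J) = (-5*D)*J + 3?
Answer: 207730149425626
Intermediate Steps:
k(D, J) = 3 - 5*D*J (k(D, J) = -5*D*J + 3 = 3 - 5*D*J)
j(b) = b⁶/2 (j(b) = (b*b)³/2 = (b²)³/2 = b⁶/2)
v(u) = (3 - 25*u)⁶ (v(u) = ((3 - 5*5*u)⁶/2 + 0)*2 = ((3 - 25*u)⁶/2 + 0)*2 = ((3 - 25*u)⁶/2)*2 = (3 - 25*u)⁶)
(v(5) + 5*7)*63 - 131 = ((-3 + 25*5)⁶ + 5*7)*63 - 131 = ((-3 + 125)⁶ + 35)*63 - 131 = (122⁶ + 35)*63 - 131 = (3297303959104 + 35)*63 - 131 = 3297303959139*63 - 131 = 207730149425757 - 131 = 207730149425626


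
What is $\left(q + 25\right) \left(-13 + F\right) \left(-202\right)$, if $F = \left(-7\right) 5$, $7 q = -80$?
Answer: $\frac{921120}{7} \approx 1.3159 \cdot 10^{5}$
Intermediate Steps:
$q = - \frac{80}{7}$ ($q = \frac{1}{7} \left(-80\right) = - \frac{80}{7} \approx -11.429$)
$F = -35$
$\left(q + 25\right) \left(-13 + F\right) \left(-202\right) = \left(- \frac{80}{7} + 25\right) \left(-13 - 35\right) \left(-202\right) = \frac{95}{7} \left(-48\right) \left(-202\right) = \left(- \frac{4560}{7}\right) \left(-202\right) = \frac{921120}{7}$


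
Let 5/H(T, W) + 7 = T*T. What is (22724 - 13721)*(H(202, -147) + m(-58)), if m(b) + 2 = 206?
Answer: 24976101593/13599 ≈ 1.8366e+6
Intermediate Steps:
H(T, W) = 5/(-7 + T²) (H(T, W) = 5/(-7 + T*T) = 5/(-7 + T²))
m(b) = 204 (m(b) = -2 + 206 = 204)
(22724 - 13721)*(H(202, -147) + m(-58)) = (22724 - 13721)*(5/(-7 + 202²) + 204) = 9003*(5/(-7 + 40804) + 204) = 9003*(5/40797 + 204) = 9003*(8322593/40797) = 24976101593/13599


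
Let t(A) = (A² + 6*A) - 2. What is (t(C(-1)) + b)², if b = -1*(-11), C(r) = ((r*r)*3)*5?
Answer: 104976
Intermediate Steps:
C(r) = 15*r² (C(r) = (r²*3)*5 = (3*r²)*5 = 15*r²)
t(A) = -2 + A² + 6*A
b = 11
(t(C(-1)) + b)² = ((-2 + (15*(-1)²)² + 6*(15*(-1)²)) + 11)² = ((-2 + (15*1)² + 6*(15*1)) + 11)² = ((-2 + 15² + 6*15) + 11)² = ((-2 + 225 + 90) + 11)² = (313 + 11)² = 324² = 104976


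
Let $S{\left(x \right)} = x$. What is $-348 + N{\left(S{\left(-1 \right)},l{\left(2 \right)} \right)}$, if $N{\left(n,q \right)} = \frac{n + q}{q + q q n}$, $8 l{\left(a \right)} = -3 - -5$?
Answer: $-352$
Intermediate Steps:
$l{\left(a \right)} = \frac{1}{4}$ ($l{\left(a \right)} = \frac{-3 - -5}{8} = \frac{-3 + 5}{8} = \frac{1}{8} \cdot 2 = \frac{1}{4}$)
$N{\left(n,q \right)} = \frac{n + q}{q + n q^{2}}$ ($N{\left(n,q \right)} = \frac{n + q}{q + q^{2} n} = \frac{n + q}{q + n q^{2}}$)
$-348 + N{\left(S{\left(-1 \right)},l{\left(2 \right)} \right)} = -348 + \frac{\frac{1}{\frac{1}{4}} \left(-1 + \frac{1}{4}\right)}{1 - \frac{1}{4}} = -348 + 4 \frac{1}{1 - \frac{1}{4}} \left(- \frac{3}{4}\right) = -348 + 4 \frac{1}{\frac{3}{4}} \left(- \frac{3}{4}\right) = -348 + 4 \cdot \frac{4}{3} \left(- \frac{3}{4}\right) = -348 - 4 = -352$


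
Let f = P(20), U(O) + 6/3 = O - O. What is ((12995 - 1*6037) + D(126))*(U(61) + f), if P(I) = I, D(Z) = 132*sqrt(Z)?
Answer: 125244 + 7128*sqrt(14) ≈ 1.5191e+5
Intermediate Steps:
U(O) = -2 (U(O) = -2 + (O - O) = -2 + 0 = -2)
f = 20
((12995 - 1*6037) + D(126))*(U(61) + f) = ((12995 - 1*6037) + 132*sqrt(126))*(-2 + 20) = ((12995 - 6037) + 132*(3*sqrt(14)))*18 = (6958 + 396*sqrt(14))*18 = 125244 + 7128*sqrt(14)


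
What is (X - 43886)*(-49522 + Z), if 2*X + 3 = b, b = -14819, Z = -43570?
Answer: 4775340324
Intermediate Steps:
X = -7411 (X = -3/2 + (½)*(-14819) = -3/2 - 14819/2 = -7411)
(X - 43886)*(-49522 + Z) = (-7411 - 43886)*(-49522 - 43570) = -51297*(-93092) = 4775340324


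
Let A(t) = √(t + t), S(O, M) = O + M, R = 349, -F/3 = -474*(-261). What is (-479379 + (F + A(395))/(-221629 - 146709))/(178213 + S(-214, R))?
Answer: -22071641370/8211543203 - √790/65692345624 ≈ -2.6879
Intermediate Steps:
F = -371142 (F = -(-1422)*(-261) = -3*123714 = -371142)
S(O, M) = M + O
A(t) = √2*√t (A(t) = √(2*t) = √2*√t)
(-479379 + (F + A(395))/(-221629 - 146709))/(178213 + S(-214, R)) = (-479379 + (-371142 + √2*√395)/(-221629 - 146709))/(178213 + (349 - 214)) = (-479379 + (-371142 + √790)/(-368338))/(178213 + 135) = (-479379 + (-371142 + √790)*(-1/368338))/178348 = (-479379 + (185571/184169 - √790/368338))*(1/178348) = (-88286565480/184169 - √790/368338)*(1/178348) = -22071641370/8211543203 - √790/65692345624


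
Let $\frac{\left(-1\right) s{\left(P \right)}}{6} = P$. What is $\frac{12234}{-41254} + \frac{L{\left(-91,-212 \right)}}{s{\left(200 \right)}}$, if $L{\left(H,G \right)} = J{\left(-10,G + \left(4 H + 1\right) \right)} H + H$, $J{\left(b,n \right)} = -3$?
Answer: $- \frac{5547257}{12376200} \approx -0.44822$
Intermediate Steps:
$s{\left(P \right)} = - 6 P$
$L{\left(H,G \right)} = - 2 H$ ($L{\left(H,G \right)} = - 3 H + H = - 2 H$)
$\frac{12234}{-41254} + \frac{L{\left(-91,-212 \right)}}{s{\left(200 \right)}} = \frac{12234}{-41254} + \frac{\left(-2\right) \left(-91\right)}{\left(-6\right) 200} = 12234 \left(- \frac{1}{41254}\right) + \frac{182}{-1200} = - \frac{6117}{20627} + 182 \left(- \frac{1}{1200}\right) = - \frac{6117}{20627} - \frac{91}{600} = - \frac{5547257}{12376200}$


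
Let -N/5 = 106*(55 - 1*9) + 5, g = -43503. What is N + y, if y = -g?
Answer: 19098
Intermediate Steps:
y = 43503 (y = -1*(-43503) = 43503)
N = -24405 (N = -5*(106*(55 - 1*9) + 5) = -5*(106*(55 - 9) + 5) = -5*(106*46 + 5) = -5*(4876 + 5) = -5*4881 = -24405)
N + y = -24405 + 43503 = 19098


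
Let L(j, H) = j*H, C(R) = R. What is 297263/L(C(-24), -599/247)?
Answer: 73423961/14376 ≈ 5107.4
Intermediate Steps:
L(j, H) = H*j
297263/L(C(-24), -599/247) = 297263/((-599/247*(-24))) = 297263/(14376/247) = 297263*(247/14376) = 73423961/14376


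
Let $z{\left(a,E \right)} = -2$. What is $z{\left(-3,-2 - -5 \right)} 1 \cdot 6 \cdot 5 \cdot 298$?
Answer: $-17880$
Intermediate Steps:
$z{\left(-3,-2 - -5 \right)} 1 \cdot 6 \cdot 5 \cdot 298 = \left(-2\right) 1 \cdot 6 \cdot 5 \cdot 298 = \left(-2\right) 6 \cdot 5 \cdot 298 = \left(-12\right) 5 \cdot 298 = \left(-60\right) 298 = -17880$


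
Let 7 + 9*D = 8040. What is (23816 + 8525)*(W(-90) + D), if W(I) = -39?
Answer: 248443562/9 ≈ 2.7605e+7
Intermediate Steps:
D = 8033/9 (D = -7/9 + (⅑)*8040 = -7/9 + 2680/3 = 8033/9 ≈ 892.56)
(23816 + 8525)*(W(-90) + D) = (23816 + 8525)*(-39 + 8033/9) = 32341*(7682/9) = 248443562/9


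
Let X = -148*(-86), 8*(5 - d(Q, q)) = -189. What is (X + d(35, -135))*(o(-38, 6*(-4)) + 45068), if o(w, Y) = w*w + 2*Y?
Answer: 592723824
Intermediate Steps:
o(w, Y) = w² + 2*Y
d(Q, q) = 229/8 (d(Q, q) = 5 - ⅛*(-189) = 5 + 189/8 = 229/8)
X = 12728
(X + d(35, -135))*(o(-38, 6*(-4)) + 45068) = (12728 + 229/8)*(((-38)² + 2*(6*(-4))) + 45068) = 102053*((1444 + 2*(-24)) + 45068)/8 = 102053*((1444 - 48) + 45068)/8 = 102053*(1396 + 45068)/8 = (102053/8)*46464 = 592723824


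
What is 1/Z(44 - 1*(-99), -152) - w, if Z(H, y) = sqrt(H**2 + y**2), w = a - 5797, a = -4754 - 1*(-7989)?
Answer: 2562 + sqrt(43553)/43553 ≈ 2562.0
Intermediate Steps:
a = 3235 (a = -4754 + 7989 = 3235)
w = -2562 (w = 3235 - 5797 = -2562)
1/Z(44 - 1*(-99), -152) - w = 1/(sqrt((44 - 1*(-99))**2 + (-152)**2)) - 1*(-2562) = 1/(sqrt((44 + 99)**2 + 23104)) + 2562 = 1/(sqrt(143**2 + 23104)) + 2562 = 1/(sqrt(20449 + 23104)) + 2562 = 1/(sqrt(43553)) + 2562 = sqrt(43553)/43553 + 2562 = 2562 + sqrt(43553)/43553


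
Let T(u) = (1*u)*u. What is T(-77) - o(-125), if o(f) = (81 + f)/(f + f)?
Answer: 741103/125 ≈ 5928.8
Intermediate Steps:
T(u) = u² (T(u) = u*u = u²)
o(f) = (81 + f)/(2*f) (o(f) = (81 + f)/((2*f)) = (81 + f)*(1/(2*f)) = (81 + f)/(2*f))
T(-77) - o(-125) = (-77)² - (81 - 125)/(2*(-125)) = 5929 - (-1)*(-44)/(2*125) = 5929 - 1*22/125 = 5929 - 22/125 = 741103/125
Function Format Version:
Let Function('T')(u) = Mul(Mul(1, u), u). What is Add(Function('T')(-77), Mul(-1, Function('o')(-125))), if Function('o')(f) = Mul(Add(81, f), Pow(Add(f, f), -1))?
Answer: Rational(741103, 125) ≈ 5928.8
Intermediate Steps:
Function('T')(u) = Pow(u, 2) (Function('T')(u) = Mul(u, u) = Pow(u, 2))
Function('o')(f) = Mul(Rational(1, 2), Pow(f, -1), Add(81, f)) (Function('o')(f) = Mul(Add(81, f), Pow(Mul(2, f), -1)) = Mul(Add(81, f), Mul(Rational(1, 2), Pow(f, -1))) = Mul(Rational(1, 2), Pow(f, -1), Add(81, f)))
Add(Function('T')(-77), Mul(-1, Function('o')(-125))) = Add(Pow(-77, 2), Mul(-1, Mul(Rational(1, 2), Pow(-125, -1), Add(81, -125)))) = Add(5929, Mul(-1, Mul(Rational(1, 2), Rational(-1, 125), -44))) = Add(5929, Mul(-1, Rational(22, 125))) = Add(5929, Rational(-22, 125)) = Rational(741103, 125)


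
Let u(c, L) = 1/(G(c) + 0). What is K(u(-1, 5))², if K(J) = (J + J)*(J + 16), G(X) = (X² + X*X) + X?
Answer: 1156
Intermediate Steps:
G(X) = X + 2*X² (G(X) = (X² + X²) + X = 2*X² + X = X + 2*X²)
u(c, L) = 1/(c*(1 + 2*c)) (u(c, L) = 1/(c*(1 + 2*c) + 0) = 1/(c*(1 + 2*c)))
K(J) = 2*J*(16 + J) (K(J) = (2*J)*(16 + J) = 2*J*(16 + J))
K(u(-1, 5))² = (2*(1/((-1)*(1 + 2*(-1))))*(16 + 1/((-1)*(1 + 2*(-1)))))² = (2*(-1/(1 - 2))*(16 - 1/(1 - 2)))² = (2*(-1/(-1))*(16 - 1/(-1)))² = (2*(-1*(-1))*(16 - 1*(-1)))² = (2*1*(16 + 1))² = (2*1*17)² = 34² = 1156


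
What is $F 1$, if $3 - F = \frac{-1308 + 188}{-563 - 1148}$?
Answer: $\frac{4013}{1711} \approx 2.3454$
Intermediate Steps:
$F = \frac{4013}{1711}$ ($F = 3 - \frac{-1308 + 188}{-563 - 1148} = 3 - - \frac{1120}{-1711} = 3 - \left(-1120\right) \left(- \frac{1}{1711}\right) = 3 - \frac{1120}{1711} = \frac{4013}{1711} \approx 2.3454$)
$F 1 = \frac{4013}{1711} \cdot 1 = \frac{4013}{1711}$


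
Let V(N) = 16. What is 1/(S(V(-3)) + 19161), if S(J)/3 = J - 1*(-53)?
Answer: 1/19368 ≈ 5.1632e-5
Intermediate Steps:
S(J) = 159 + 3*J (S(J) = 3*(J - 1*(-53)) = 3*(J + 53) = 3*(53 + J) = 159 + 3*J)
1/(S(V(-3)) + 19161) = 1/((159 + 3*16) + 19161) = 1/((159 + 48) + 19161) = 1/(207 + 19161) = 1/19368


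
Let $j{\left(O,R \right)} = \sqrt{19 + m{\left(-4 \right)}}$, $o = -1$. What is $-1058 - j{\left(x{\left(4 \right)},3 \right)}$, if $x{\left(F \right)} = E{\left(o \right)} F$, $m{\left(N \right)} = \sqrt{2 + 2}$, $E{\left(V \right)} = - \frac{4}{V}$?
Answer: $-1058 - \sqrt{21} \approx -1062.6$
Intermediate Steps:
$m{\left(N \right)} = 2$ ($m{\left(N \right)} = \sqrt{4} = 2$)
$x{\left(F \right)} = 4 F$ ($x{\left(F \right)} = - \frac{4}{-1} F = \left(-4\right) \left(-1\right) F = 4 F$)
$j{\left(O,R \right)} = \sqrt{21}$ ($j{\left(O,R \right)} = \sqrt{19 + 2} = \sqrt{21}$)
$-1058 - j{\left(x{\left(4 \right)},3 \right)} = -1058 - \sqrt{21}$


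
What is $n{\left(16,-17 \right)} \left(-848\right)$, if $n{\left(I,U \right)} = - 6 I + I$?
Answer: $67840$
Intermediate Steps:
$n{\left(I,U \right)} = - 5 I$
$n{\left(16,-17 \right)} \left(-848\right) = \left(-5\right) 16 \left(-848\right) = \left(-80\right) \left(-848\right) = 67840$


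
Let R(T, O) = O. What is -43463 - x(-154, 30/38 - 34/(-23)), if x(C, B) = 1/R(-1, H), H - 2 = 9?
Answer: -478094/11 ≈ -43463.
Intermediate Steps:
H = 11 (H = 2 + 9 = 11)
x(C, B) = 1/11
-43463 - x(-154, 30/38 - 34/(-23)) = -43463 - 1*1/11 = -43463 - 1/11 = -478094/11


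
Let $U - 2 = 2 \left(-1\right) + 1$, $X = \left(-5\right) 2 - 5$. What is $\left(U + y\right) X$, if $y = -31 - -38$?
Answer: $-120$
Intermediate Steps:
$X = -15$ ($X = -10 - 5 = -15$)
$U = 1$ ($U = 2 + \left(2 \left(-1\right) + 1\right) = 2 + \left(-2 + 1\right) = 2 - 1 = 1$)
$y = 7$ ($y = -31 + 38 = 7$)
$\left(U + y\right) X = \left(1 + 7\right) \left(-15\right) = 8 \left(-15\right) = -120$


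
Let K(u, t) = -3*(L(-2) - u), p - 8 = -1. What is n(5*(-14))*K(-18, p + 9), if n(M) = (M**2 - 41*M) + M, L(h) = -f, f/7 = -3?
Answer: -900900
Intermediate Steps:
f = -21 (f = 7*(-3) = -21)
p = 7 (p = 8 - 1 = 7)
L(h) = 21 (L(h) = -1*(-21) = 21)
K(u, t) = -63 + 3*u (K(u, t) = -3*(21 - u) = -63 + 3*u)
n(M) = M**2 - 40*M
n(5*(-14))*K(-18, p + 9) = ((5*(-14))*(-40 + 5*(-14)))*(-63 + 3*(-18)) = (-70*(-40 - 70))*(-63 - 54) = -70*(-110)*(-117) = 7700*(-117) = -900900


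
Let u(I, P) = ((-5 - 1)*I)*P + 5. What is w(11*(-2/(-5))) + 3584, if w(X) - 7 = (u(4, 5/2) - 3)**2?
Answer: 6955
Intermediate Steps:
u(I, P) = 5 - 6*I*P (u(I, P) = (-6*I)*P + 5 = -6*I*P + 5 = 5 - 6*I*P)
w(X) = 3371 (w(X) = 7 + ((5 - 6*4*5/2) - 3)**2 = 7 + ((5 - 60) - 3)**2 = 7 + (-55 - 3)**2 = 7 + (-58)**2 = 7 + 3364 = 3371)
w(11*(-2/(-5))) + 3584 = 3371 + 3584 = 6955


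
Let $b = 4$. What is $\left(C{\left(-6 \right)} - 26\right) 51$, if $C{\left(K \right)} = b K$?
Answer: $-2550$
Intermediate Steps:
$C{\left(K \right)} = 4 K$
$\left(C{\left(-6 \right)} - 26\right) 51 = \left(4 \left(-6\right) - 26\right) 51 = \left(-24 - 26\right) 51 = \left(-50\right) 51 = -2550$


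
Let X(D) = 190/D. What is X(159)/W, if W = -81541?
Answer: -190/12965019 ≈ -1.4655e-5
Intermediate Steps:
X(159)/W = (190/159)/(-81541) = (190*(1/159))*(-1/81541) = (190/159)*(-1/81541) = -190/12965019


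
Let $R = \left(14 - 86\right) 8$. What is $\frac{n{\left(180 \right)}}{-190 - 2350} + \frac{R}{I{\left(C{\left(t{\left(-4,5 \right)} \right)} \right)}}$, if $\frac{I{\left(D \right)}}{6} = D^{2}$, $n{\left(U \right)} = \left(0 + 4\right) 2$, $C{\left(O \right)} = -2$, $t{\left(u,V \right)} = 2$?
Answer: $- \frac{15242}{635} \approx -24.003$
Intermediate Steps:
$R = -576$ ($R = \left(-72\right) 8 = -576$)
$n{\left(U \right)} = 8$ ($n{\left(U \right)} = 4 \cdot 2 = 8$)
$I{\left(D \right)} = 6 D^{2}$
$\frac{n{\left(180 \right)}}{-190 - 2350} + \frac{R}{I{\left(C{\left(t{\left(-4,5 \right)} \right)} \right)}} = \frac{8}{-190 - 2350} - \frac{576}{6 \left(-2\right)^{2}} = \frac{8}{-2540} - \frac{576}{6 \cdot 4} = 8 \left(- \frac{1}{2540}\right) - \frac{576}{24} = - \frac{2}{635} - 24 = - \frac{15242}{635}$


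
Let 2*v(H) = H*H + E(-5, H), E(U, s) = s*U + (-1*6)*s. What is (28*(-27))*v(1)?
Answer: 3780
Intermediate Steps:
E(U, s) = -6*s + U*s (E(U, s) = U*s - 6*s = -6*s + U*s)
v(H) = H²/2 - 11*H/2 (v(H) = (H*H + H*(-6 - 5))/2 = (H² + H*(-11))/2 = (H² - 11*H)/2 = H²/2 - 11*H/2)
(28*(-27))*v(1) = (28*(-27))*((½)*1*(-11 + 1)) = -378*(-10) = -756*(-5) = 3780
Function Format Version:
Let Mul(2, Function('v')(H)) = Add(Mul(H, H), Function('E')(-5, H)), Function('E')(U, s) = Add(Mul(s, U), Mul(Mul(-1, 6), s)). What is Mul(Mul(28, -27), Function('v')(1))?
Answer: 3780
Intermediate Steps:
Function('E')(U, s) = Add(Mul(-6, s), Mul(U, s)) (Function('E')(U, s) = Add(Mul(U, s), Mul(-6, s)) = Add(Mul(-6, s), Mul(U, s)))
Function('v')(H) = Add(Mul(Rational(1, 2), Pow(H, 2)), Mul(Rational(-11, 2), H)) (Function('v')(H) = Mul(Rational(1, 2), Add(Mul(H, H), Mul(H, Add(-6, -5)))) = Mul(Rational(1, 2), Add(Pow(H, 2), Mul(H, -11))) = Mul(Rational(1, 2), Add(Pow(H, 2), Mul(-11, H))) = Add(Mul(Rational(1, 2), Pow(H, 2)), Mul(Rational(-11, 2), H)))
Mul(Mul(28, -27), Function('v')(1)) = Mul(Mul(28, -27), Mul(Rational(1, 2), 1, Add(-11, 1))) = Mul(-756, Mul(Rational(1, 2), 1, -10)) = Mul(-756, -5) = 3780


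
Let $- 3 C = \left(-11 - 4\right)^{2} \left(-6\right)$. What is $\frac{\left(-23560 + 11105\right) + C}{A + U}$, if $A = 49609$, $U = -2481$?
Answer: $- \frac{12005}{47128} \approx -0.25473$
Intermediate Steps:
$C = 450$ ($C = - \frac{\left(-11 - 4\right)^{2} \left(-6\right)}{3} = - \frac{\left(-15\right)^{2} \left(-6\right)}{3} = - \frac{225 \left(-6\right)}{3} = \left(- \frac{1}{3}\right) \left(-1350\right) = 450$)
$\frac{\left(-23560 + 11105\right) + C}{A + U} = \frac{\left(-23560 + 11105\right) + 450}{49609 - 2481} = \frac{-12455 + 450}{47128} = \left(-12005\right) \frac{1}{47128} = - \frac{12005}{47128}$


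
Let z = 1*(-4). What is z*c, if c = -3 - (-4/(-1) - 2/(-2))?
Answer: 32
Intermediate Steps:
c = -8 (c = -3 - (-4*(-1) - 2*(-½)) = -3 - (4 + 1) = -3 - 1*5 = -3 - 5 = -8)
z = -4
z*c = -4*(-8) = 32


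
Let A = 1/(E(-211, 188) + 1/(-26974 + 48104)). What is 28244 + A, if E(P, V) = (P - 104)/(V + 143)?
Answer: 187974309006/6655619 ≈ 28243.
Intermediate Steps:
E(P, V) = (-104 + P)/(143 + V)
A = -6994030/6655619 (A = 1/((-104 - 211)/(143 + 188) + 1/(-26974 + 48104)) = 1/(-315/331 + 1/21130) = 1/(-6655619/6994030) = -6994030/6655619 ≈ -1.0508)
28244 + A = 28244 - 6994030/6655619 = 187974309006/6655619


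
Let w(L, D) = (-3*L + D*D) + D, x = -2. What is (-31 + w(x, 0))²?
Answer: 625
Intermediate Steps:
w(L, D) = D + D² - 3*L (w(L, D) = (-3*L + D²) + D = (D² - 3*L) + D = D + D² - 3*L)
(-31 + w(x, 0))² = (-31 + (0 + 0² - 3*(-2)))² = (-31 + (0 + 0 + 6))² = (-31 + 6)² = (-25)² = 625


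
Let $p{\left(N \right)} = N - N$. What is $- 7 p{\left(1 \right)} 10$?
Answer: $0$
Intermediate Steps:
$p{\left(N \right)} = 0$
$- 7 p{\left(1 \right)} 10 = \left(-7\right) 0 \cdot 10 = 0 \cdot 10 = 0$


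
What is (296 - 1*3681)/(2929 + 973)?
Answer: -3385/3902 ≈ -0.86750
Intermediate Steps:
(296 - 1*3681)/(2929 + 973) = (296 - 3681)/3902 = -3385*1/3902 = -3385/3902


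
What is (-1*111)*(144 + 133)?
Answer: -30747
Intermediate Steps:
(-1*111)*(144 + 133) = -111*277 = -30747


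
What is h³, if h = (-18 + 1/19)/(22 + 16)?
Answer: -39651821/376367048 ≈ -0.10535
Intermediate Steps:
h = -341/722 (h = (-18 + 1/19)/38 = -341/19*1/38 = -341/722 ≈ -0.47230)
h³ = (-341/722)³ = -39651821/376367048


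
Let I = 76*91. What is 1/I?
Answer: 1/6916 ≈ 0.00014459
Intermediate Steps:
I = 6916
1/I = 1/6916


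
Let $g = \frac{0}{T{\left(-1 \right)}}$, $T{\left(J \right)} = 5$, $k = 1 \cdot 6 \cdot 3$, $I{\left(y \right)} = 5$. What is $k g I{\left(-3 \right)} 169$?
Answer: $0$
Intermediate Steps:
$k = 18$ ($k = 6 \cdot 3 = 18$)
$g = 0$ ($g = \frac{0}{5} = 0 \cdot \frac{1}{5} = 0$)
$k g I{\left(-3 \right)} 169 = 18 \cdot 0 \cdot 5 \cdot 169 = 0 \cdot 5 \cdot 169 = 0 \cdot 169 = 0$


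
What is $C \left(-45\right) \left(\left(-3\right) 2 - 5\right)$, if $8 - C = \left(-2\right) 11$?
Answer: $14850$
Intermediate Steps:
$C = 30$ ($C = 8 - \left(-2\right) 11 = 8 - -22 = 8 + 22 = 30$)
$C \left(-45\right) \left(\left(-3\right) 2 - 5\right) = 30 \left(-45\right) \left(\left(-3\right) 2 - 5\right) = - 1350 \left(-6 - 5\right) = \left(-1350\right) \left(-11\right) = 14850$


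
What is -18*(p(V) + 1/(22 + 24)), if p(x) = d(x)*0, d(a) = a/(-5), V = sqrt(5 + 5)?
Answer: -9/23 ≈ -0.39130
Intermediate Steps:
V = sqrt(10) ≈ 3.1623
d(a) = -a/5 (d(a) = a*(-1/5) = -a/5)
p(x) = 0 (p(x) = -x/5*0 = 0)
-18*(p(V) + 1/(22 + 24)) = -18*(0 + 1/(22 + 24)) = -18*(0 + 1/46) = -18*1/46 = -9/23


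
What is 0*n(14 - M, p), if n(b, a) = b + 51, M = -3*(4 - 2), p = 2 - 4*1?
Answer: 0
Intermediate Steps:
p = -2 (p = 2 - 4 = -2)
M = -6 (M = -3*2 = -6)
n(b, a) = 51 + b
0*n(14 - M, p) = 0*(51 + (14 - 1*(-6))) = 0*(51 + (14 + 6)) = 0*(51 + 20) = 0*71 = 0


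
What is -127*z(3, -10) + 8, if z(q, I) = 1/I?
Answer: 207/10 ≈ 20.700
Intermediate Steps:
-127*z(3, -10) + 8 = -127/(-10) + 8 = -127*(-⅒) + 8 = 127/10 + 8 = 207/10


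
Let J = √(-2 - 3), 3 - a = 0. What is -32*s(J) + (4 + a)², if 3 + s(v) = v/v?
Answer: 113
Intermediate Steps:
a = 3 (a = 3 - 1*0 = 3 + 0 = 3)
J = I*√5 (J = √(-5) = I*√5 ≈ 2.2361*I)
s(v) = -2 (s(v) = -3 + v/v = -3 + 1 = -2)
-32*s(J) + (4 + a)² = -32*(-2) + (4 + 3)² = 64 + 7² = 64 + 49 = 113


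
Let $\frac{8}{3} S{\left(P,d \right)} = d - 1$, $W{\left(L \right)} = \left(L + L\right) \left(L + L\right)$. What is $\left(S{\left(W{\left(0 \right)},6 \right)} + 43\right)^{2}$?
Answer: $\frac{128881}{64} \approx 2013.8$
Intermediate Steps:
$W{\left(L \right)} = 4 L^{2}$ ($W{\left(L \right)} = 2 L 2 L = 4 L^{2}$)
$S{\left(P,d \right)} = - \frac{3}{8} + \frac{3 d}{8}$ ($S{\left(P,d \right)} = \frac{3 \left(d - 1\right)}{8} = \frac{3 \left(-1 + d\right)}{8} = - \frac{3}{8} + \frac{3 d}{8}$)
$\left(S{\left(W{\left(0 \right)},6 \right)} + 43\right)^{2} = \left(\left(- \frac{3}{8} + \frac{3}{8} \cdot 6\right) + 43\right)^{2} = \left(\left(- \frac{3}{8} + \frac{9}{4}\right) + 43\right)^{2} = \left(\frac{15}{8} + 43\right)^{2} = \left(\frac{359}{8}\right)^{2} = \frac{128881}{64}$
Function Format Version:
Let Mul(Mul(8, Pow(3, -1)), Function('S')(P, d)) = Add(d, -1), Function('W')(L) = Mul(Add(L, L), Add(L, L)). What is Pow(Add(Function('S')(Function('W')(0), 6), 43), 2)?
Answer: Rational(128881, 64) ≈ 2013.8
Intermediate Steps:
Function('W')(L) = Mul(4, Pow(L, 2)) (Function('W')(L) = Mul(Mul(2, L), Mul(2, L)) = Mul(4, Pow(L, 2)))
Function('S')(P, d) = Add(Rational(-3, 8), Mul(Rational(3, 8), d)) (Function('S')(P, d) = Mul(Rational(3, 8), Add(d, -1)) = Mul(Rational(3, 8), Add(-1, d)) = Add(Rational(-3, 8), Mul(Rational(3, 8), d)))
Pow(Add(Function('S')(Function('W')(0), 6), 43), 2) = Pow(Add(Add(Rational(-3, 8), Mul(Rational(3, 8), 6)), 43), 2) = Pow(Add(Add(Rational(-3, 8), Rational(9, 4)), 43), 2) = Pow(Add(Rational(15, 8), 43), 2) = Pow(Rational(359, 8), 2) = Rational(128881, 64)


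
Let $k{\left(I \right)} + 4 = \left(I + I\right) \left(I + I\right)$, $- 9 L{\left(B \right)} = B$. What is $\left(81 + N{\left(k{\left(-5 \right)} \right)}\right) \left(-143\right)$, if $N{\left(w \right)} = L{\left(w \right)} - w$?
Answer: $\frac{11011}{3} \approx 3670.3$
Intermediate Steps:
$L{\left(B \right)} = - \frac{B}{9}$
$k{\left(I \right)} = -4 + 4 I^{2}$ ($k{\left(I \right)} = -4 + \left(I + I\right) \left(I + I\right) = -4 + 2 I 2 I = -4 + 4 I^{2}$)
$N{\left(w \right)} = - \frac{10 w}{9}$ ($N{\left(w \right)} = - \frac{w}{9} - w = - \frac{10 w}{9}$)
$\left(81 + N{\left(k{\left(-5 \right)} \right)}\right) \left(-143\right) = \left(81 - \frac{10 \left(-4 + 4 \left(-5\right)^{2}\right)}{9}\right) \left(-143\right) = \left(81 - \frac{10 \left(-4 + 4 \cdot 25\right)}{9}\right) \left(-143\right) = \left(81 - \frac{10 \left(-4 + 100\right)}{9}\right) \left(-143\right) = \left(81 - \frac{320}{3}\right) \left(-143\right) = \left(- \frac{77}{3}\right) \left(-143\right) = \frac{11011}{3}$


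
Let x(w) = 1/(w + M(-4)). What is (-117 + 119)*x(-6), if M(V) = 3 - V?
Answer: 2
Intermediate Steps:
x(w) = 1/(7 + w) (x(w) = 1/(w + (3 - 1*(-4))) = 1/(w + (3 + 4)) = 1/(w + 7) = 1/(7 + w))
(-117 + 119)*x(-6) = (-117 + 119)/(7 - 6) = 2/1 = 2*1 = 2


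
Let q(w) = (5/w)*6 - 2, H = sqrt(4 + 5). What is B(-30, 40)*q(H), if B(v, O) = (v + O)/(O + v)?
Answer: 8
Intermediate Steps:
B(v, O) = 1 (B(v, O) = (O + v)/(O + v) = 1)
H = 3 (H = sqrt(9) = 3)
q(w) = -2 + 30/w (q(w) = 30/w - 2 = -2 + 30/w)
B(-30, 40)*q(H) = 1*(-2 + 30/3) = 1*(-2 + 30*(1/3)) = 1*(-2 + 10) = 1*8 = 8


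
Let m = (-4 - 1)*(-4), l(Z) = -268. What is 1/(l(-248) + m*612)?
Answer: 1/11972 ≈ 8.3528e-5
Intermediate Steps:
m = 20 (m = -5*(-4) = 20)
1/(l(-248) + m*612) = 1/(-268 + 20*612) = 1/(-268 + 12240) = 1/11972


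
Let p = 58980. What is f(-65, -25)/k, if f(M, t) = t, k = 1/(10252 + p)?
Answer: -1730800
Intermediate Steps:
k = 1/69232 (k = 1/(10252 + 58980) = 1/69232 ≈ 1.4444e-5)
f(-65, -25)/k = -25/1/69232 = -25*69232 = -1730800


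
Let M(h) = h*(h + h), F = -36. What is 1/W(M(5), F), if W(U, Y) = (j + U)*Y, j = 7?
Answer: -1/2052 ≈ -0.00048733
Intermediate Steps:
M(h) = 2*h² (M(h) = h*(2*h) = 2*h²)
W(U, Y) = Y*(7 + U) (W(U, Y) = (7 + U)*Y = Y*(7 + U))
1/W(M(5), F) = 1/(-36*(7 + 2*5²)) = 1/(-36*(7 + 2*25)) = 1/(-36*(7 + 50)) = 1/(-36*57) = 1/(-2052) = -1/2052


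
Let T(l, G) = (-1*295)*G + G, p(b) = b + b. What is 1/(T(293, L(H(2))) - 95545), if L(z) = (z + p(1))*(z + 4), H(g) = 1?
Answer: -1/99955 ≈ -1.0004e-5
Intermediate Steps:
p(b) = 2*b
L(z) = (2 + z)*(4 + z) (L(z) = (z + 2*1)*(z + 4) = (z + 2)*(4 + z) = (2 + z)*(4 + z))
T(l, G) = -294*G (T(l, G) = -295*G + G = -294*G)
1/(T(293, L(H(2))) - 95545) = 1/(-294*(8 + 1² + 6*1) - 95545) = 1/(-294*(8 + 1 + 6) - 95545) = 1/(-294*15 - 95545) = 1/(-4410 - 95545) = 1/(-99955) = -1/99955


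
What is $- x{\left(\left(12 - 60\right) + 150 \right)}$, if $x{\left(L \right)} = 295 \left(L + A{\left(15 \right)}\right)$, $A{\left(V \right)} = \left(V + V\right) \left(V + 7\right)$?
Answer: $-224790$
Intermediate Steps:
$A{\left(V \right)} = 2 V \left(7 + V\right)$
$x{\left(L \right)} = 194700 + 295 L$ ($x{\left(L \right)} = 295 \left(L + 2 \cdot 15 \left(7 + 15\right)\right) = 295 \left(L + 2 \cdot 15 \cdot 22\right) = 295 \left(L + 660\right) = 295 \left(660 + L\right) = 194700 + 295 L$)
$- x{\left(\left(12 - 60\right) + 150 \right)} = - (194700 + 295 \left(\left(12 - 60\right) + 150\right)) = - (194700 + 295 \left(-48 + 150\right)) = - (194700 + 295 \cdot 102) = - (194700 + 30090) = \left(-1\right) 224790 = -224790$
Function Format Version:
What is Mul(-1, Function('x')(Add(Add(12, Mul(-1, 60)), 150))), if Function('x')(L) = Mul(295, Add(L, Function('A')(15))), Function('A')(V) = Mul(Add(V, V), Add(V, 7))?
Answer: -224790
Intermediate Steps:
Function('A')(V) = Mul(2, V, Add(7, V)) (Function('A')(V) = Mul(Mul(2, V), Add(7, V)) = Mul(2, V, Add(7, V)))
Function('x')(L) = Add(194700, Mul(295, L)) (Function('x')(L) = Mul(295, Add(L, Mul(2, 15, Add(7, 15)))) = Mul(295, Add(L, Mul(2, 15, 22))) = Mul(295, Add(L, 660)) = Mul(295, Add(660, L)) = Add(194700, Mul(295, L)))
Mul(-1, Function('x')(Add(Add(12, Mul(-1, 60)), 150))) = Mul(-1, Add(194700, Mul(295, Add(Add(12, Mul(-1, 60)), 150)))) = Mul(-1, Add(194700, Mul(295, Add(Add(12, -60), 150)))) = Mul(-1, Add(194700, Mul(295, Add(-48, 150)))) = Mul(-1, Add(194700, Mul(295, 102))) = Mul(-1, Add(194700, 30090)) = Mul(-1, 224790) = -224790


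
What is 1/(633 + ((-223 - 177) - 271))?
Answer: -1/38 ≈ -0.026316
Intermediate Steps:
1/(633 + ((-223 - 177) - 271)) = 1/(633 + (-400 - 271)) = 1/(633 - 671) = 1/(-38) = -1/38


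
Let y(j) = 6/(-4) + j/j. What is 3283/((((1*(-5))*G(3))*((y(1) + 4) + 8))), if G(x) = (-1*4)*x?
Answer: 3283/690 ≈ 4.7580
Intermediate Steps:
y(j) = -1/2 (y(j) = 6*(-1/4) + 1 = -3/2 + 1 = -1/2)
G(x) = -4*x
3283/((((1*(-5))*G(3))*((y(1) + 4) + 8))) = 3283/((((1*(-5))*(-4*3))*((-1/2 + 4) + 8))) = 3283/(((-5*(-12))*(7/2 + 8))) = 3283/((60*(23/2))) = 3283/690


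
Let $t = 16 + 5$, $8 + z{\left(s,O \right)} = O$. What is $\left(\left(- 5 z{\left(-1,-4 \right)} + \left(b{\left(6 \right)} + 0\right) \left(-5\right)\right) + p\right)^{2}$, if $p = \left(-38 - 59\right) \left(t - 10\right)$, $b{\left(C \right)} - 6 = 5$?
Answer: $1127844$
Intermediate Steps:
$b{\left(C \right)} = 11$ ($b{\left(C \right)} = 6 + 5 = 11$)
$z{\left(s,O \right)} = -8 + O$
$t = 21$
$p = -1067$ ($p = \left(-38 - 59\right) \left(21 - 10\right) = \left(-97\right) 11 = -1067$)
$\left(\left(- 5 z{\left(-1,-4 \right)} + \left(b{\left(6 \right)} + 0\right) \left(-5\right)\right) + p\right)^{2} = \left(\left(- 5 \left(-8 - 4\right) + \left(11 + 0\right) \left(-5\right)\right) - 1067\right)^{2} = \left(\left(\left(-5\right) \left(-12\right) + 11 \left(-5\right)\right) - 1067\right)^{2} = \left(\left(60 - 55\right) - 1067\right)^{2} = \left(5 - 1067\right)^{2} = \left(-1062\right)^{2} = 1127844$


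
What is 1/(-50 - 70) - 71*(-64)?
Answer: 545279/120 ≈ 4544.0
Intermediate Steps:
1/(-50 - 70) - 71*(-64) = 1/(-120) + 4544 = -1/120 + 4544 = 545279/120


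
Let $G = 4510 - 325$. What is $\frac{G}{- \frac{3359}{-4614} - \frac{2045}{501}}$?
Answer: $- \frac{1074900510}{861419} \approx -1247.8$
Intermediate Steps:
$G = 4185$
$\frac{G}{- \frac{3359}{-4614} - \frac{2045}{501}} = \frac{4185}{- \frac{3359}{-4614} - \frac{2045}{501}} = \frac{4185}{\left(-3359\right) \left(- \frac{1}{4614}\right) - \frac{2045}{501}} = \frac{4185}{\frac{3359}{4614} - \frac{2045}{501}} = \frac{4185}{- \frac{861419}{256846}} = 4185 \left(- \frac{256846}{861419}\right) = - \frac{1074900510}{861419}$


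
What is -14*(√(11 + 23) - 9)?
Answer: 126 - 14*√34 ≈ 44.367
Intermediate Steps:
-14*(√(11 + 23) - 9) = -14*(√34 - 9) = -14*(-9 + √34) = 126 - 14*√34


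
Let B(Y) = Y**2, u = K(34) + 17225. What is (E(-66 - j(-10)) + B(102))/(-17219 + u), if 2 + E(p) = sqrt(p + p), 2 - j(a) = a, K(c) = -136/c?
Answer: 5201 + I*sqrt(39) ≈ 5201.0 + 6.245*I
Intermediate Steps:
u = 17221 (u = -136/34 + 17225 = -136*1/34 + 17225 = -4 + 17225 = 17221)
j(a) = 2 - a
E(p) = -2 + sqrt(2)*sqrt(p) (E(p) = -2 + sqrt(p + p) = -2 + sqrt(2*p) = -2 + sqrt(2)*sqrt(p))
(E(-66 - j(-10)) + B(102))/(-17219 + u) = ((-2 + sqrt(2)*sqrt(-66 - (2 - 1*(-10)))) + 102**2)/(-17219 + 17221) = ((-2 + sqrt(2)*sqrt(-66 - (2 + 10))) + 10404)/2 = ((-2 + sqrt(2)*sqrt(-66 - 1*12)) + 10404)*(1/2) = ((-2 + sqrt(2)*sqrt(-66 - 12)) + 10404)*(1/2) = ((-2 + sqrt(2)*sqrt(-78)) + 10404)*(1/2) = ((-2 + sqrt(2)*(I*sqrt(78))) + 10404)*(1/2) = ((-2 + 2*I*sqrt(39)) + 10404)*(1/2) = (10402 + 2*I*sqrt(39))*(1/2) = 5201 + I*sqrt(39)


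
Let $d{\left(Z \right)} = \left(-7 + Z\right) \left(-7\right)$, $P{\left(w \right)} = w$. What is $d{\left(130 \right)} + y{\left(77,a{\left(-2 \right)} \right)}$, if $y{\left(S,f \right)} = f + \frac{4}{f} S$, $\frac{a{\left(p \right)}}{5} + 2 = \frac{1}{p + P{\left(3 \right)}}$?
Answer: $- \frac{4638}{5} \approx -927.6$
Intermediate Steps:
$a{\left(p \right)} = -10 + \frac{5}{3 + p}$ ($a{\left(p \right)} = -10 + \frac{5}{p + 3} = -10 + \frac{5}{3 + p}$)
$d{\left(Z \right)} = 49 - 7 Z$
$y{\left(S,f \right)} = f + \frac{4 S}{f}$
$d{\left(130 \right)} + y{\left(77,a{\left(-2 \right)} \right)} = \left(49 - 910\right) + \left(\frac{5 \left(-5 - -4\right)}{3 - 2} + 4 \cdot 77 \frac{1}{5 \frac{1}{3 - 2} \left(-5 - -4\right)}\right) = \left(49 - 910\right) + \left(\frac{5 \left(-5 + 4\right)}{1} + 4 \cdot 77 \frac{1}{5 \cdot 1^{-1} \left(-5 + 4\right)}\right) = -861 + \left(5 \cdot 1 \left(-1\right) + 4 \cdot 77 \frac{1}{5 \cdot 1 \left(-1\right)}\right) = -861 + \left(-5 + 4 \cdot 77 \frac{1}{-5}\right) = -861 + \left(-5 + 4 \cdot 77 \left(- \frac{1}{5}\right)\right) = -861 - \frac{333}{5} = - \frac{4638}{5}$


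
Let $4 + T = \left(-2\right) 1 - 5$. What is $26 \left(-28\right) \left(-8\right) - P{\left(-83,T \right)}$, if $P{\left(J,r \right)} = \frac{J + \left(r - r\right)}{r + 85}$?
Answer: $\frac{431059}{74} \approx 5825.1$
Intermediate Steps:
$T = -11$ ($T = -4 - 7 = -11$)
$P{\left(J,r \right)} = \frac{J}{85 + r}$ ($P{\left(J,r \right)} = \frac{J + 0}{85 + r} = \frac{J}{85 + r}$)
$26 \left(-28\right) \left(-8\right) - P{\left(-83,T \right)} = 26 \left(-28\right) \left(-8\right) - - \frac{83}{85 - 11} = \left(-728\right) \left(-8\right) - - \frac{83}{74} = 5824 - \left(-83\right) \frac{1}{74} = 5824 - - \frac{83}{74} = 5824 + \frac{83}{74} = \frac{431059}{74}$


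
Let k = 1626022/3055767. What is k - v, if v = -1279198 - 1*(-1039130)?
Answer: 733593498178/3055767 ≈ 2.4007e+5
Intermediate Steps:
k = 1626022/3055767 (k = 1626022*(1/3055767) = 1626022/3055767 ≈ 0.53212)
v = -240068 (v = -1279198 + 1039130 = -240068)
k - v = 1626022/3055767 - 1*(-240068) = 1626022/3055767 + 240068 = 733593498178/3055767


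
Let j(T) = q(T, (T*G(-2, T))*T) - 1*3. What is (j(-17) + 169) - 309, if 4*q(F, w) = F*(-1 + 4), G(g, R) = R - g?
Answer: -623/4 ≈ -155.75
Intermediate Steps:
q(F, w) = 3*F/4 (q(F, w) = (F*(-1 + 4))/4 = (F*3)/4 = (3*F)/4 = 3*F/4)
j(T) = -3 + 3*T/4 (j(T) = 3*T/4 - 1*3 = 3*T/4 - 3 = -3 + 3*T/4)
(j(-17) + 169) - 309 = ((-3 + (3/4)*(-17)) + 169) - 309 = ((-3 - 51/4) + 169) - 309 = (-63/4 + 169) - 309 = 613/4 - 309 = -623/4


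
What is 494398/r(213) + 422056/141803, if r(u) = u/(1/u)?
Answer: 89255378258/6433460307 ≈ 13.874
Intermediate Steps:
r(u) = u**2 (r(u) = u*u = u**2)
494398/r(213) + 422056/141803 = 494398/(213**2) + 422056/141803 = 494398/45369 + 422056*(1/141803) = 494398*(1/45369) + 422056/141803 = 494398/45369 + 422056/141803 = 89255378258/6433460307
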